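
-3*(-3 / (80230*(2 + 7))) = 1 / 80230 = 0.00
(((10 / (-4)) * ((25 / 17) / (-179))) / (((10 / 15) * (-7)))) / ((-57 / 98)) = 875 / 115634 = 0.01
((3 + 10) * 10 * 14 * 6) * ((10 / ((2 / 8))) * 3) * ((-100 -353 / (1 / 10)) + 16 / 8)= -4754131200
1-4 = -3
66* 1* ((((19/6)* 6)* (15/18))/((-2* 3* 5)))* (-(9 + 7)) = 557.33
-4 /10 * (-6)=12 /5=2.40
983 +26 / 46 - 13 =22323 / 23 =970.57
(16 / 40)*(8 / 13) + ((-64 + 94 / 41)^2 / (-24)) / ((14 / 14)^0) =-103853249 / 655590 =-158.41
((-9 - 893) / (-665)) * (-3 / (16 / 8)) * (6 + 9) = -4059 / 133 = -30.52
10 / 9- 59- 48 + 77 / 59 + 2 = -54472 / 531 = -102.58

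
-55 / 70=-11 / 14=-0.79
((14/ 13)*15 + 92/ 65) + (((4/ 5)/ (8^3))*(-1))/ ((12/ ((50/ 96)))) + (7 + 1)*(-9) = -54.43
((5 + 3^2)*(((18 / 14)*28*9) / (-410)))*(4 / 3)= -14.75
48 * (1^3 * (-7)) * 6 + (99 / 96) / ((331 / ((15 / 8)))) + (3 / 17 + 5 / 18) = -26130684841 / 12964608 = -2015.54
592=592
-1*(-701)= 701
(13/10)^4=28561/10000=2.86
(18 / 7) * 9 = 162 / 7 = 23.14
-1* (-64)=64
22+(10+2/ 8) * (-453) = -18485/ 4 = -4621.25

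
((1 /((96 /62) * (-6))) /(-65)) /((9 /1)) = 31 /168480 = 0.00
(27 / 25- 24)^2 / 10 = 328329 / 6250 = 52.53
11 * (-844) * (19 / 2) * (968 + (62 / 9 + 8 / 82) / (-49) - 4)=-1537071174188 / 18081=-85010296.68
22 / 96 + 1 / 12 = 5 / 16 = 0.31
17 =17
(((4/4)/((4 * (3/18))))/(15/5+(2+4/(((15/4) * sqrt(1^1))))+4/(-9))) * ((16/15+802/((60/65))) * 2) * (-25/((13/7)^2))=-287719425/85514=-3364.59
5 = 5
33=33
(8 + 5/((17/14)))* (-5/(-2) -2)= 103/17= 6.06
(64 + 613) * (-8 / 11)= -492.36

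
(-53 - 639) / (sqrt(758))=-346 * sqrt(758) / 379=-25.13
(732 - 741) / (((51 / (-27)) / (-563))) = -45603 / 17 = -2682.53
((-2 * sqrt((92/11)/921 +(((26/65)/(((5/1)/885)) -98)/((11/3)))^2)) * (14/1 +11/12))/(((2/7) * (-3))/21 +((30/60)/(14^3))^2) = 5391147776 * sqrt(35306222781)/186812246115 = 5422.52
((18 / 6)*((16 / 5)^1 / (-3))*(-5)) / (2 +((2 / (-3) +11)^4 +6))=1296 / 924169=0.00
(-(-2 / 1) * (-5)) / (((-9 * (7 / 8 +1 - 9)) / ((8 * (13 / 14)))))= -4160 / 3591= -1.16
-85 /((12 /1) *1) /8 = -85 /96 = -0.89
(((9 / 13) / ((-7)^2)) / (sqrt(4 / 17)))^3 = 12393 * sqrt(17) / 2067798824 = 0.00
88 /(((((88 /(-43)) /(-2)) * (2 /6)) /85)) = 21930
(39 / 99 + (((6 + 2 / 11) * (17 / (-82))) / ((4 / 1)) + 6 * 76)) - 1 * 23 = 1171897 / 2706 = 433.07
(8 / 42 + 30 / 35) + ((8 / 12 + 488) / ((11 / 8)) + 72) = 428.44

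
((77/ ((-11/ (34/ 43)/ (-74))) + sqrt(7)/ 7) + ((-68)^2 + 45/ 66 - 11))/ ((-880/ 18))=-42768063/ 416240 - 9* sqrt(7)/ 3080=-102.76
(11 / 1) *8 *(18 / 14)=792 / 7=113.14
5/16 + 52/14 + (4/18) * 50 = 15259/1008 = 15.14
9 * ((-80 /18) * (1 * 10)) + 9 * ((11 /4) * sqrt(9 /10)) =-400 + 297 * sqrt(10) /40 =-376.52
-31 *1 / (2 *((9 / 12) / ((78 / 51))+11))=-1.35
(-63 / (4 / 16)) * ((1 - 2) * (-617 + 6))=-153972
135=135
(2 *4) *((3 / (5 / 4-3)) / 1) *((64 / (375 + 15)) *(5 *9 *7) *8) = -5671.38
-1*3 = -3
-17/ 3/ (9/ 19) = -323/ 27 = -11.96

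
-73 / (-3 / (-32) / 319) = -745184 / 3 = -248394.67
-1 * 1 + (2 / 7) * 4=1 / 7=0.14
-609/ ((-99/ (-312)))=-21112/ 11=-1919.27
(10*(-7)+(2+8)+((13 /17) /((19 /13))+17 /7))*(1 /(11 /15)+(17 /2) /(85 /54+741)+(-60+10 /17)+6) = 4575458628884 /1541285263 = 2968.60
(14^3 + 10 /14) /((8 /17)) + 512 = 355293 /56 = 6344.52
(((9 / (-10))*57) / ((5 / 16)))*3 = -12312 / 25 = -492.48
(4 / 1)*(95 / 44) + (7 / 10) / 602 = 81711 / 9460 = 8.64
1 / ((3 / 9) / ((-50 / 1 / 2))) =-75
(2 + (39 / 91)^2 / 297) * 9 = 9705 / 539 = 18.01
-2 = -2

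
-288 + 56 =-232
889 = 889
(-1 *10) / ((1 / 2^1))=-20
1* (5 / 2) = 5 / 2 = 2.50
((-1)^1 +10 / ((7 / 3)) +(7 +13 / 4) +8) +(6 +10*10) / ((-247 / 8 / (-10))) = 386381 / 6916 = 55.87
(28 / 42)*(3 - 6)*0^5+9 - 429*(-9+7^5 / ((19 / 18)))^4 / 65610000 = -874330959064896285 / 2085136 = -419316034572.76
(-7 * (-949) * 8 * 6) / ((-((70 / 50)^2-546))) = 1138800 / 1943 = 586.10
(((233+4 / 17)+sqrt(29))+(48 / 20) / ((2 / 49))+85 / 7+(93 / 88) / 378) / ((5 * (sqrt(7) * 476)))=sqrt(7) * (942480 * sqrt(29)+286684459) / 15701716800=0.05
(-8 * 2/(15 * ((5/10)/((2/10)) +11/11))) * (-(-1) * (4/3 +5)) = -608/315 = -1.93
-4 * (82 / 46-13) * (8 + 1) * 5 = 46440 / 23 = 2019.13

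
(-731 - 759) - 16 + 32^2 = -482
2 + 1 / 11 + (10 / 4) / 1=101 / 22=4.59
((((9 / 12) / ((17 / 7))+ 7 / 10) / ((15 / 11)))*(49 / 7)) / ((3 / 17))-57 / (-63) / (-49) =9053273 / 308700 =29.33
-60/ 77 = -0.78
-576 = -576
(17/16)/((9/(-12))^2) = 17/9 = 1.89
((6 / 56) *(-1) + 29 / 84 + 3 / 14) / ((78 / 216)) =114 / 91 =1.25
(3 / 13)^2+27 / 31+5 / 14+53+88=10435769 / 73346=142.28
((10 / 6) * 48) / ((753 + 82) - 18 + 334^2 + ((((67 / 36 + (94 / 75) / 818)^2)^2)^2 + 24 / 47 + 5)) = 1267401989438540154207913124901600000000000000000 / 1782654768352858951822018111425825231475261656625007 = 0.00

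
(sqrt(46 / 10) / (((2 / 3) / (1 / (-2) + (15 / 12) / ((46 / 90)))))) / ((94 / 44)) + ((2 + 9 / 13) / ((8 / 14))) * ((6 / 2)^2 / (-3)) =-735 / 52 + 5907 * sqrt(115) / 21620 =-11.20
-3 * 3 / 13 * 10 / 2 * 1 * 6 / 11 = -270 / 143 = -1.89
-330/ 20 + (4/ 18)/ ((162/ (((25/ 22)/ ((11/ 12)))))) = -970199/ 58806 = -16.50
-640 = -640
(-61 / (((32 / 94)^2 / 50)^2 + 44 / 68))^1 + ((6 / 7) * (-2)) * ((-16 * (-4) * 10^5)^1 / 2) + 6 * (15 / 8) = -5485797.31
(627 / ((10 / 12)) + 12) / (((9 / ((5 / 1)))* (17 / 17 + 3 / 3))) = 212.33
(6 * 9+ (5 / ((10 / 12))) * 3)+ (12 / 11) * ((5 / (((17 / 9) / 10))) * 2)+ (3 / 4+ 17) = 110333 / 748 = 147.50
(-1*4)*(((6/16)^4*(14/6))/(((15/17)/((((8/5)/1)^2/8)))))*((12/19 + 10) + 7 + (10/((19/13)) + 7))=-2.11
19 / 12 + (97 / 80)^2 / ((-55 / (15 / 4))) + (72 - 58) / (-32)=883319 / 844800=1.05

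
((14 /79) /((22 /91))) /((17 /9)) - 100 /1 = -1471567 /14773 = -99.61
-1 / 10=-0.10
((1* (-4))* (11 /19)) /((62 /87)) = -1914 /589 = -3.25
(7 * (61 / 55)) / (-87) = -427 / 4785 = -0.09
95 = 95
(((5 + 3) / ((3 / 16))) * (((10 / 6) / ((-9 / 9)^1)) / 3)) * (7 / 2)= -2240 / 27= -82.96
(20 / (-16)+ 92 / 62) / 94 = 0.00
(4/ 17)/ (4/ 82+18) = 41/ 3145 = 0.01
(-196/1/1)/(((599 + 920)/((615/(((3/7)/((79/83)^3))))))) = -159.66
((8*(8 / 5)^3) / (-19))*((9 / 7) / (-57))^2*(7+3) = -73728 / 8402275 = -0.01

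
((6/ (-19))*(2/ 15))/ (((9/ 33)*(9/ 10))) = -88/ 513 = -0.17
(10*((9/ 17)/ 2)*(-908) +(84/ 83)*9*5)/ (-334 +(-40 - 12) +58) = 415890/ 57851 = 7.19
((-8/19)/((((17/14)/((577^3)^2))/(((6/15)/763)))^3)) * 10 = -51459385221103352384491929621646673563243789586400256/3022176801575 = -17027258363668671026034540000000000000000.00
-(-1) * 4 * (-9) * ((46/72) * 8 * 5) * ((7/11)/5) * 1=-1288/11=-117.09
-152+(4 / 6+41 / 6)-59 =-407 / 2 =-203.50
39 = 39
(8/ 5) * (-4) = -32/ 5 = -6.40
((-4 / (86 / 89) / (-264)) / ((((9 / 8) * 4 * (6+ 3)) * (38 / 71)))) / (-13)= -6319 / 113559732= -0.00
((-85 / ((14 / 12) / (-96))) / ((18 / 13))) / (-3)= -35360 / 21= -1683.81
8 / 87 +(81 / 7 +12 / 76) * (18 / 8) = 306434 / 11571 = 26.48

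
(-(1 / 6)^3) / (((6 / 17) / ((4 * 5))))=-85 / 324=-0.26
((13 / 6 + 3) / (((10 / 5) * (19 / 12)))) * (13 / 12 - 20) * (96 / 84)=-14074 / 399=-35.27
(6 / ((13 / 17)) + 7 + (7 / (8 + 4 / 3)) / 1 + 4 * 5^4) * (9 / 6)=392433 / 104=3773.39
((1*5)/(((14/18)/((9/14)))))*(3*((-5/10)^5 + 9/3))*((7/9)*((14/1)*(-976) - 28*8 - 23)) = -178408575/448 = -398233.43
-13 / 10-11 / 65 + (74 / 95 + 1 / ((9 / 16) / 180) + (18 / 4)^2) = 339.56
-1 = -1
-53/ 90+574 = 51607/ 90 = 573.41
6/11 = 0.55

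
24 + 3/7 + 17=290/7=41.43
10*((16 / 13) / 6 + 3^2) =3590 / 39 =92.05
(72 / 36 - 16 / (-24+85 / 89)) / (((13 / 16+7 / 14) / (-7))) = -14.37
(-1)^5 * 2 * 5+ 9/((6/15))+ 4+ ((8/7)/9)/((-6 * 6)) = 18707/1134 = 16.50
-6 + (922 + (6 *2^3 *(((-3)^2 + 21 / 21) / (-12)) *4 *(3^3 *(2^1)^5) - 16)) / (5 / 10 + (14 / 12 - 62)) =2270.25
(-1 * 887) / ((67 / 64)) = -847.28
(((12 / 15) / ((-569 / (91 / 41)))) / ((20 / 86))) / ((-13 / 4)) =2408 / 583225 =0.00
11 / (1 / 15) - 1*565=-400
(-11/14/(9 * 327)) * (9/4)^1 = -11/18312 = -0.00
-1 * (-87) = 87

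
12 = 12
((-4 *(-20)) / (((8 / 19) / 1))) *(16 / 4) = 760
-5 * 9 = -45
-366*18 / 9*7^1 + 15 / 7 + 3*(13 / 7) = -5116.29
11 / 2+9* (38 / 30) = 169 / 10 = 16.90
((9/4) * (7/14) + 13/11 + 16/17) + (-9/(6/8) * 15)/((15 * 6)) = 1867/1496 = 1.25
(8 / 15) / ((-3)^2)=8 / 135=0.06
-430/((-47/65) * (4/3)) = 41925/94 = 446.01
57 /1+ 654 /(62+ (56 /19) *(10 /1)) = 64.15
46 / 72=0.64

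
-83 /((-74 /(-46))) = -1909 /37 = -51.59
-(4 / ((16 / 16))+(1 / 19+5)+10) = -362 / 19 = -19.05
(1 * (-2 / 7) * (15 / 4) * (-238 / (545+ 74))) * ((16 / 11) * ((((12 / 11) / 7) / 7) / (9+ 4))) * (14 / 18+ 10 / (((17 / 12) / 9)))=3148480 / 47710663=0.07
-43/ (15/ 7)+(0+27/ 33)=-3176/ 165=-19.25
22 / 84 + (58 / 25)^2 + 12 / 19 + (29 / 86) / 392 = 7538306701 / 1200990000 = 6.28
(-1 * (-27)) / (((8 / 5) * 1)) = 135 / 8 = 16.88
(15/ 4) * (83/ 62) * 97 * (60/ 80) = 362295/ 992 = 365.22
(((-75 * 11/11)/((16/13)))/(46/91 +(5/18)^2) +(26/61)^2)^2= 712641802867209220681/65378519550679696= 10900.24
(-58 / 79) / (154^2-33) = -58 / 1870957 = -0.00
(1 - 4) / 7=-3 / 7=-0.43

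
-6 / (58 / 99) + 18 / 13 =-3339 / 377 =-8.86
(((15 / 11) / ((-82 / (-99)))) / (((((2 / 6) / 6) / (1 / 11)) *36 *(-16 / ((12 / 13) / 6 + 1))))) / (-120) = 135 / 3001856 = 0.00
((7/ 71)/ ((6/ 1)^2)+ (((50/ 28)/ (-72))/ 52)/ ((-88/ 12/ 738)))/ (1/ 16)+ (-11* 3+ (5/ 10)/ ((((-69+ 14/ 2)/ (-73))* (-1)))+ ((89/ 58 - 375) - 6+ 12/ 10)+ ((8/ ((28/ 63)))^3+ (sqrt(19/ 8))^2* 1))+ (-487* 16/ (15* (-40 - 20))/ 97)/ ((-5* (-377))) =100835010553665781/ 18592813239000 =5423.33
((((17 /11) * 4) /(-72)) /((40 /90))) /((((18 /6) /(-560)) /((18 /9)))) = 2380 /33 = 72.12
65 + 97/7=552/7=78.86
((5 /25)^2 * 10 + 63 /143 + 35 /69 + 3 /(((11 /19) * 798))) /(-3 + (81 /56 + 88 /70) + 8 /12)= 3741604 /1022879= 3.66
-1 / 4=-0.25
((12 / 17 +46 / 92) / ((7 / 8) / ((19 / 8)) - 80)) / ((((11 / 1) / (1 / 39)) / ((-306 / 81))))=779 / 5841693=0.00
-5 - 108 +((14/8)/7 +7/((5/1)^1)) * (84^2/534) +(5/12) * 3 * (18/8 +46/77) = -48046931/548240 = -87.64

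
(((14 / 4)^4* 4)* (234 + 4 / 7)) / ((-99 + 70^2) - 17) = 29.43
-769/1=-769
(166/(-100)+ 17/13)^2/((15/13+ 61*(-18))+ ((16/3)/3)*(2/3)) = -1415907/12498752500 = -0.00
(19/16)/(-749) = -19/11984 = -0.00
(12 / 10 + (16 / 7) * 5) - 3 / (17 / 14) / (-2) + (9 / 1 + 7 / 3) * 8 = 186587 / 1785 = 104.53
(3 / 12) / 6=1 / 24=0.04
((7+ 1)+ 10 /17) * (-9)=-1314 /17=-77.29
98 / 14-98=-91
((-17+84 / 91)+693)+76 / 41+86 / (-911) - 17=321288459 / 485563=661.68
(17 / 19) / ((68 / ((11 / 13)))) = 0.01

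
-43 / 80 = -0.54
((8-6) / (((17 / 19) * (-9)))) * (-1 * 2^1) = 76 / 153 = 0.50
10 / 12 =5 / 6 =0.83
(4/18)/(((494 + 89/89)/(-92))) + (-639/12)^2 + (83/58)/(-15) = 5861165371/2067120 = 2835.43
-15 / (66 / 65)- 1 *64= -1733 / 22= -78.77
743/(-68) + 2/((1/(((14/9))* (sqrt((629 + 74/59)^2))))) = 1949.86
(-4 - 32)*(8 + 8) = -576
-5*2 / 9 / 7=-10 / 63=-0.16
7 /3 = 2.33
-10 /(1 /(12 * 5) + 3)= -600 /181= -3.31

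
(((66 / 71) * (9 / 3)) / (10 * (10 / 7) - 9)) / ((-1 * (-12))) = 231 / 5254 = 0.04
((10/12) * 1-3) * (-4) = 26/3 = 8.67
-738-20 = -758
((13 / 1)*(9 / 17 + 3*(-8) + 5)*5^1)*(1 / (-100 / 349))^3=86759948509 / 1700000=51035.26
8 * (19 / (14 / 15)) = 1140 / 7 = 162.86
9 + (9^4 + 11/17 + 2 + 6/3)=111769/17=6574.65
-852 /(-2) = 426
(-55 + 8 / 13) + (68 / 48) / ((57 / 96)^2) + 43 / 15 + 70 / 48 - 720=-431403733 / 563160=-766.04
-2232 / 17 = -131.29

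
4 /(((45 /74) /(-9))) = -296 /5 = -59.20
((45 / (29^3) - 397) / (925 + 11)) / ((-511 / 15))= 0.01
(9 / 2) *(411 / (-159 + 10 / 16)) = -14796 / 1267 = -11.68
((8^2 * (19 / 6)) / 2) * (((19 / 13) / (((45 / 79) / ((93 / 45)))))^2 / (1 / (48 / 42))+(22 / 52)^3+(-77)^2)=12698245611929726 / 21021170625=604069.39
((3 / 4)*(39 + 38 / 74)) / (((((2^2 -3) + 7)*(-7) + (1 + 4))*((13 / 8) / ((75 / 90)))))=-430 / 1443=-0.30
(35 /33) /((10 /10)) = 35 /33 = 1.06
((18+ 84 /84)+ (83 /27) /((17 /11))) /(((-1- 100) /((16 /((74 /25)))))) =-1926800 /1715283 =-1.12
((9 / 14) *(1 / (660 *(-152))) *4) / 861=-1 / 33590480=-0.00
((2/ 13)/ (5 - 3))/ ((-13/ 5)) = -5/ 169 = -0.03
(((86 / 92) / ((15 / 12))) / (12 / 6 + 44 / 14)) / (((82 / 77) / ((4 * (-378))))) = -206.45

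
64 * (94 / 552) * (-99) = -24816 / 23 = -1078.96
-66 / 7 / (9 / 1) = -22 / 21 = -1.05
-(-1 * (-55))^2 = -3025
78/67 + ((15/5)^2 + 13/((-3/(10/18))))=14032/1809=7.76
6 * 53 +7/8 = 2551/8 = 318.88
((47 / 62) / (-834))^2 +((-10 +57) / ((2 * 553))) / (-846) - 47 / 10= -3860739771783 / 821425359440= -4.70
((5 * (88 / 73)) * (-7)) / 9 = -4.69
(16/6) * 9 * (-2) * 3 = -144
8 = 8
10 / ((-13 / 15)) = -150 / 13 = -11.54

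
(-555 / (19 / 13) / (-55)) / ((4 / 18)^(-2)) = 0.34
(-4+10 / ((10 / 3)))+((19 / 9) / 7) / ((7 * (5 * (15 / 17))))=-32752 / 33075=-0.99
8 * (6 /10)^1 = 24 /5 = 4.80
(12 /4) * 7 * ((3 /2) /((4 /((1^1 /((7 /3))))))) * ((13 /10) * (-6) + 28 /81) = -25.16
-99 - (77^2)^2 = -35153140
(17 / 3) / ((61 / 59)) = 1003 / 183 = 5.48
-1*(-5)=5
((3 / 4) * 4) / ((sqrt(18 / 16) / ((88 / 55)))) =4.53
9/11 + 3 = 42/11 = 3.82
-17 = -17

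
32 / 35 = 0.91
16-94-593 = -671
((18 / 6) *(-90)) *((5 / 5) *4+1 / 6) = -1125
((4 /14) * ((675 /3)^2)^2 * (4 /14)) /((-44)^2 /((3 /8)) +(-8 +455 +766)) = 30754687500 /937223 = 32814.70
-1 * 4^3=-64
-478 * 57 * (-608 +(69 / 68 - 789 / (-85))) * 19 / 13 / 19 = 2768452437 / 2210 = 1252693.41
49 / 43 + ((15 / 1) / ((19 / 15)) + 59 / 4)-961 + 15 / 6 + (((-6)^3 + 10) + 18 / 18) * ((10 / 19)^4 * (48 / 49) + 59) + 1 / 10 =-71618037843311 / 5491726940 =-13041.08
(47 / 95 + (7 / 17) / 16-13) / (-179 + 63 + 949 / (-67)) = 21605557 / 225350640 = 0.10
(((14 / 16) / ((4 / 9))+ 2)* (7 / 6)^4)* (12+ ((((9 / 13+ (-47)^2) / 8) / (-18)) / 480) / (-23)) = 37815717973061 / 428548423680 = 88.24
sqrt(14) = 3.74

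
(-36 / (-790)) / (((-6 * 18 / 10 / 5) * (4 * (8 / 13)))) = -65 / 7584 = -0.01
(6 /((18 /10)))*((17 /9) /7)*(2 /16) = 0.11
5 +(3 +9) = 17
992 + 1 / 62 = 992.02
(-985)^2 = 970225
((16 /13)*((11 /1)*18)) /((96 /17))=561 /13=43.15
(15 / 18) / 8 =5 / 48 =0.10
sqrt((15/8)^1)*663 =907.85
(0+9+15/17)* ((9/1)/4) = 378/17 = 22.24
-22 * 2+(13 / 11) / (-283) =-136985 / 3113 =-44.00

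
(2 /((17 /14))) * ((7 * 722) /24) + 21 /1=18760 /51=367.84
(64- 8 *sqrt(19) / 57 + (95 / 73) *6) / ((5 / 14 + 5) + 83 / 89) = 6531532 / 572101- 9968 *sqrt(19) / 446709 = 11.32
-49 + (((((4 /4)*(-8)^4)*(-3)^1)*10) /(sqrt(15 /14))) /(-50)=2325.27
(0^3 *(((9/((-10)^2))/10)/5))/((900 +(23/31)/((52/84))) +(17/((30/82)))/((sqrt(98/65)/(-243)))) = 0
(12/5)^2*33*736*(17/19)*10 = 118914048/95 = 1251726.82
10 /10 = 1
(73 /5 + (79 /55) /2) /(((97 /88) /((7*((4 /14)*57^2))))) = 90302.10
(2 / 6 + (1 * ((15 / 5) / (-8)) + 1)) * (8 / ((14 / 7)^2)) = 23 / 12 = 1.92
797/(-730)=-797/730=-1.09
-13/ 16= -0.81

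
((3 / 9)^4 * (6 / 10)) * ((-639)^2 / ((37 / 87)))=1315701 / 185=7111.90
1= 1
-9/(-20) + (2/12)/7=199/420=0.47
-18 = -18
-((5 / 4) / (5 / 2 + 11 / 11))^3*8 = -125 / 343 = -0.36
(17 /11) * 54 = 918 /11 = 83.45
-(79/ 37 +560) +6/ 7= -145371/ 259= -561.28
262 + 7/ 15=3937/ 15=262.47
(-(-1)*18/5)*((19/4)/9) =19/10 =1.90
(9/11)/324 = 1/396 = 0.00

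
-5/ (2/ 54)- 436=-571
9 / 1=9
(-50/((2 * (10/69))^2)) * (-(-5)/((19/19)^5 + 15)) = -185.98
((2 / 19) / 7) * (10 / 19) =20 / 2527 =0.01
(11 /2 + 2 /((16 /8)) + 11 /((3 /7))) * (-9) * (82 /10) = -23739 /10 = -2373.90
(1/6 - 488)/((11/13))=-38051/66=-576.53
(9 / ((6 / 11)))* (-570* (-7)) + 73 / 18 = 1185103 / 18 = 65839.06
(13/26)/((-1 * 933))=-1/1866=-0.00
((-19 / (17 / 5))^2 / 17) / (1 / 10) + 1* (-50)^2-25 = 12249925 / 4913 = 2493.37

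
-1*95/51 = -95/51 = -1.86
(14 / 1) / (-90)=-7 / 45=-0.16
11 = 11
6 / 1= 6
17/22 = 0.77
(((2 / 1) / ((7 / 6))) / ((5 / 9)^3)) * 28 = 34992 / 125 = 279.94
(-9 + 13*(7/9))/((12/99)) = 55/6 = 9.17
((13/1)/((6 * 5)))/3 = 13/90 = 0.14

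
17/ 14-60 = -823/ 14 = -58.79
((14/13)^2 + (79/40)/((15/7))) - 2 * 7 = -1208543/101400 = -11.92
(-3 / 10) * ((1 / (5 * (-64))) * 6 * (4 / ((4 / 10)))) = 9 / 160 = 0.06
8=8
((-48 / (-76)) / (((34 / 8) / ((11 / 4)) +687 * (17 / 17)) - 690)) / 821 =-33 / 62396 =-0.00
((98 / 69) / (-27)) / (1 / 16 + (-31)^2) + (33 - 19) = 401061346 / 28647351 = 14.00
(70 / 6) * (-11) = -128.33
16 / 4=4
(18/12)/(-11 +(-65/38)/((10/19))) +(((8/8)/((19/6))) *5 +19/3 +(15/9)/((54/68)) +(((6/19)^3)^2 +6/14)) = 275695507820/26675014527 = 10.34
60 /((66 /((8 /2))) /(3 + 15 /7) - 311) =-1440 /7387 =-0.19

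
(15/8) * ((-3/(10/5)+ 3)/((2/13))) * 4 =585/8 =73.12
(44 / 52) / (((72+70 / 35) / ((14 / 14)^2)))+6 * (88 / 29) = 508255 / 27898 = 18.22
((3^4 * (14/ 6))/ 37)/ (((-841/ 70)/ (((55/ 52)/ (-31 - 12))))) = 363825/ 34788806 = 0.01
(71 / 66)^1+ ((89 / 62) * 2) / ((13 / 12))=99101 / 26598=3.73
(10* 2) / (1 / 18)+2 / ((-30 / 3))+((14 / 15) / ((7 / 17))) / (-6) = 16174 / 45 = 359.42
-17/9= -1.89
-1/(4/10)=-5/2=-2.50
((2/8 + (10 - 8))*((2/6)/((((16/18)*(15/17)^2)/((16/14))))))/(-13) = -867/9100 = -0.10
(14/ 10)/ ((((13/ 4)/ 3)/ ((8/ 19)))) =0.54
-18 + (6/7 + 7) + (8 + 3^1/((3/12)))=69/7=9.86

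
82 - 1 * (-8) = 90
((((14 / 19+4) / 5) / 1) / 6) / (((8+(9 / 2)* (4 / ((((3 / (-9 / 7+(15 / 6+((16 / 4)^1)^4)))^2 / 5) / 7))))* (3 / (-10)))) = -140 / 1231886223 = -0.00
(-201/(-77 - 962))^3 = 8120601/1121622319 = 0.01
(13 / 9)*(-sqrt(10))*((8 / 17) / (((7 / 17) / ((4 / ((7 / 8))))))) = -3328*sqrt(10) / 441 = -23.86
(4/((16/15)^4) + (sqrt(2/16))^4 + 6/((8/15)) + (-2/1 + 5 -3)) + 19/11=2898507/180224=16.08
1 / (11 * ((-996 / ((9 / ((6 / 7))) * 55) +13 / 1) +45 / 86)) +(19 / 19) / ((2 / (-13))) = -5072443 / 781302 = -6.49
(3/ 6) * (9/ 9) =1/ 2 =0.50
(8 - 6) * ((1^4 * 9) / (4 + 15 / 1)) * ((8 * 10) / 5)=288 / 19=15.16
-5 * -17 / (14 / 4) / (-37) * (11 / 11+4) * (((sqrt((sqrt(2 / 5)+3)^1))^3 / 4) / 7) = -17 * sqrt(5) * (sqrt(10)+15)^(3 / 2) / 3626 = -0.81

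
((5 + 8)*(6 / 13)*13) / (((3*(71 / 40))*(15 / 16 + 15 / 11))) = 36608 / 5751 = 6.37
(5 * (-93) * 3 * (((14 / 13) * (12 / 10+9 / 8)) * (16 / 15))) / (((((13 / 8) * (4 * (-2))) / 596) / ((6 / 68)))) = 216501768 / 14365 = 15071.48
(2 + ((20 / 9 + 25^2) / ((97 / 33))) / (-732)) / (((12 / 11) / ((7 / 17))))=28022533 / 43454448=0.64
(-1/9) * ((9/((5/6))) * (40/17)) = -48/17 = -2.82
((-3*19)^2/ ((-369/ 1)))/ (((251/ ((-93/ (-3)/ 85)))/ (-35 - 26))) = 682651/ 874735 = 0.78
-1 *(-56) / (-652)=-14 / 163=-0.09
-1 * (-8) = 8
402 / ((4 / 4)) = 402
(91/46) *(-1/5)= -91/230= -0.40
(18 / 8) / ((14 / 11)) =99 / 56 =1.77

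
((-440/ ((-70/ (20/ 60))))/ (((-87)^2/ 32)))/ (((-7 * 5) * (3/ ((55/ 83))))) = -15488/ 277048107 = -0.00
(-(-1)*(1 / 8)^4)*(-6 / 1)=-3 / 2048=-0.00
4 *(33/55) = 12/5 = 2.40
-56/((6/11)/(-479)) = 147532/3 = 49177.33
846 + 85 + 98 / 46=21462 / 23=933.13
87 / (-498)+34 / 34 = 137 / 166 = 0.83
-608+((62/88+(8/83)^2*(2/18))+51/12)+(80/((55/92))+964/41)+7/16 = -445.28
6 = 6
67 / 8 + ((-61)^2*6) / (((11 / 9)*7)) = 1612631 / 616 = 2617.91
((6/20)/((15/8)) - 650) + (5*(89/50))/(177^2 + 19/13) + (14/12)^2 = -118855233823/183283200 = -648.48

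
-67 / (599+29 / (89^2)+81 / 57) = -10083433 / 90363319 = -0.11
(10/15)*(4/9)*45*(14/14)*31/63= 1240/189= 6.56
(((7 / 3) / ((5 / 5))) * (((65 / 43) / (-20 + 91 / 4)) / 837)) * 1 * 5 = 0.01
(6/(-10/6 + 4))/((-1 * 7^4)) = -18/16807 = -0.00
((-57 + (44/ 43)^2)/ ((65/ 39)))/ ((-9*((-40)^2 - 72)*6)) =103457/ 254274480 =0.00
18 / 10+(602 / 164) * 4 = 3379 / 205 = 16.48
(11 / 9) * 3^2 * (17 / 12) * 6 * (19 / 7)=3553 / 14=253.79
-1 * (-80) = 80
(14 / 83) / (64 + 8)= 7 / 2988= 0.00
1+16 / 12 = 7 / 3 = 2.33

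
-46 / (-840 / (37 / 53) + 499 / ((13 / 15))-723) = 11063 / 324789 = 0.03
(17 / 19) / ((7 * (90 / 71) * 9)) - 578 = -62266733 / 107730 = -577.99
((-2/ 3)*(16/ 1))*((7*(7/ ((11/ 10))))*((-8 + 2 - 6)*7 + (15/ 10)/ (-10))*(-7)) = -279888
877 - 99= 778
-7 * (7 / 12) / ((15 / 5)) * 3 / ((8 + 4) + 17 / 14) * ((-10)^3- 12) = 173558 / 555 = 312.72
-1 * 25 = -25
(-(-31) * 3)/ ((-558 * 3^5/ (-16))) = 0.01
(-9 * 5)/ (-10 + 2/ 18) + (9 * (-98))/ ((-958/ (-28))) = -904977/ 42631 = -21.23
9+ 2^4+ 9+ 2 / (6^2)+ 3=667 / 18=37.06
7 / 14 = 1 / 2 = 0.50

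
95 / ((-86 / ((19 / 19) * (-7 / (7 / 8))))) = 380 / 43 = 8.84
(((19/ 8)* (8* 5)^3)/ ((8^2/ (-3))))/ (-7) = 7125/ 7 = 1017.86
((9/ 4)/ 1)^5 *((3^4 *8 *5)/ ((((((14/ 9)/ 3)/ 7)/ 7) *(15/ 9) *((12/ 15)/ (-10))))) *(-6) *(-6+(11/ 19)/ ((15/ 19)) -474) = -97480806339735/ 256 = -380784399764.59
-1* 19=-19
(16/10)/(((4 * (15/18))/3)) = 36/25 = 1.44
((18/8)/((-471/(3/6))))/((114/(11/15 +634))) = -9521/715920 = -0.01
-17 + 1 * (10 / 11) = -177 / 11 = -16.09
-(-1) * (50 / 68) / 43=25 / 1462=0.02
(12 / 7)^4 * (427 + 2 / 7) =62021376 / 16807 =3690.21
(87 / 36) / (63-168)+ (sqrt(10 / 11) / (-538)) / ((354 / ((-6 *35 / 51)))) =-29 / 1260+ 35 *sqrt(110) / 17807262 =-0.02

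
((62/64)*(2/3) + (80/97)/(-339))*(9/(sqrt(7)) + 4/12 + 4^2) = 1015533*sqrt(7)/1227632 + 5529013/526128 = 12.70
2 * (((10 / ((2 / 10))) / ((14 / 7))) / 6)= 25 / 3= 8.33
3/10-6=-57/10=-5.70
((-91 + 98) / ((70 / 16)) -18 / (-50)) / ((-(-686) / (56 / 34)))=2 / 425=0.00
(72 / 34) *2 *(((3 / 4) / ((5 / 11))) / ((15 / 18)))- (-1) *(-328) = -135836 / 425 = -319.61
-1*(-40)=40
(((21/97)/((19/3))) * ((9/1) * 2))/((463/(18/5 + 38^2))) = 8207892/4266545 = 1.92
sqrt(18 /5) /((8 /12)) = 9 * sqrt(10) /10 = 2.85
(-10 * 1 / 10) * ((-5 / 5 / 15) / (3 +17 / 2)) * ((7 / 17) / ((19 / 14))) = 196 / 111435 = 0.00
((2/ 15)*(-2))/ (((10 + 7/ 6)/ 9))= -72/ 335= -0.21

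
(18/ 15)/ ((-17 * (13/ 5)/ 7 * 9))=-14/ 663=-0.02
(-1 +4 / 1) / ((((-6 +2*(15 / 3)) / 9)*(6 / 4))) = 9 / 2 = 4.50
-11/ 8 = -1.38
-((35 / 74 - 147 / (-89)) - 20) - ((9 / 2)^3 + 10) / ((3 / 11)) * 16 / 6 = -57549271 / 59274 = -970.90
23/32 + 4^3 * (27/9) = 6167/32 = 192.72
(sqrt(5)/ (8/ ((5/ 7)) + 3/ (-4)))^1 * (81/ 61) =1620 * sqrt(5)/ 12749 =0.28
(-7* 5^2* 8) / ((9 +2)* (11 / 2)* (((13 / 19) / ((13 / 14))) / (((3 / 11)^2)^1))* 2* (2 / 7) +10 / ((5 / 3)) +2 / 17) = -1017450 / 253343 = -4.02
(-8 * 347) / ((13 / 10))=-27760 / 13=-2135.38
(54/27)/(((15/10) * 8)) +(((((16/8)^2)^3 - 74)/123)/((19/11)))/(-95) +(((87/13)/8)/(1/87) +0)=336858247/4617912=72.95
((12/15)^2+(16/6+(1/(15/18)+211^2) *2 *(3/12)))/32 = 3339661/4800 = 695.76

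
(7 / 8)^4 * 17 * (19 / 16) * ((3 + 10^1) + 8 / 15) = 157431169 / 983040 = 160.15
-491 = -491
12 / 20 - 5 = -22 / 5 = -4.40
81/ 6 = 13.50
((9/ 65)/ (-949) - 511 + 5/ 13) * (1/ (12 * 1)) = -31497319/ 740220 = -42.55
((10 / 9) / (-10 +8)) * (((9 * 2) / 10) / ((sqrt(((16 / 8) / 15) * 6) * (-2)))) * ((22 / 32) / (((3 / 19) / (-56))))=-136.31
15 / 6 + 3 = 11 / 2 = 5.50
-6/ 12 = -1/ 2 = -0.50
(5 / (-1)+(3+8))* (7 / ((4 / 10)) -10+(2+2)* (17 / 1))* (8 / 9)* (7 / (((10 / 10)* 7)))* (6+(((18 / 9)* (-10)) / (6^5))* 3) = 2412.89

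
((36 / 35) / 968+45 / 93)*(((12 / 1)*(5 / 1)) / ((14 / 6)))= 2291922 / 183799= 12.47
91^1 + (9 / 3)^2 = 100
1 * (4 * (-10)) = -40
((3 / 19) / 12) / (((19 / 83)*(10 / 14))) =581 / 7220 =0.08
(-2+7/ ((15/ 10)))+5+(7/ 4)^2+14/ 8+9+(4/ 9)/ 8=3101/ 144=21.53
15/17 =0.88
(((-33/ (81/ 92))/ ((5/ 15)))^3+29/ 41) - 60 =-42495555047/ 29889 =-1421779.08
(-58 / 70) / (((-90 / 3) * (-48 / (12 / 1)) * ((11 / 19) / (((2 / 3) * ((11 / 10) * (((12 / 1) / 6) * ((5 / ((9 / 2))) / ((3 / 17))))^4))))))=-7363211360 / 33480783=-219.92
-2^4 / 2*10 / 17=-80 / 17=-4.71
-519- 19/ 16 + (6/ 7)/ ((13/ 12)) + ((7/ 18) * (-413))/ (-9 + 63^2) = -210582296/ 405405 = -519.44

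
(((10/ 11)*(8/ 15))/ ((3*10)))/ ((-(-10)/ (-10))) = -8/ 495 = -0.02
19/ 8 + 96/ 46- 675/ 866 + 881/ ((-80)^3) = 18768378121/ 5099008000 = 3.68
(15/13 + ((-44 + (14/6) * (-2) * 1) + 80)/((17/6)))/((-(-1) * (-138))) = -2699/30498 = -0.09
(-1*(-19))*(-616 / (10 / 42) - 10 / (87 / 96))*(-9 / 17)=64423224 / 2465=26135.18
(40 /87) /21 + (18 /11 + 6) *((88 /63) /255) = 9896 /155295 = 0.06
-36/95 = -0.38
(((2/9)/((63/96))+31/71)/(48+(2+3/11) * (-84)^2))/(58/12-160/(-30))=0.00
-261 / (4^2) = -261 / 16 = -16.31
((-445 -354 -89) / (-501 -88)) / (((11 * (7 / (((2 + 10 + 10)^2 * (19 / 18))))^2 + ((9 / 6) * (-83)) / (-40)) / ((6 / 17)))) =3593061120 / 21031101251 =0.17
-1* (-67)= 67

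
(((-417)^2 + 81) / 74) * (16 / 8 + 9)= 956835 / 37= 25860.41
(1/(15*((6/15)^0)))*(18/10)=0.12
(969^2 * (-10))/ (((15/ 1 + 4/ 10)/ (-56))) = 375584400/ 11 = 34144036.36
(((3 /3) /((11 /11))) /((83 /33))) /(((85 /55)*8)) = 363 /11288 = 0.03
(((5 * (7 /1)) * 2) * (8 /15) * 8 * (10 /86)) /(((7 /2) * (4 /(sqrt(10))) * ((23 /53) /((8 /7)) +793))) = 135680 * sqrt(10) /43394697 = 0.01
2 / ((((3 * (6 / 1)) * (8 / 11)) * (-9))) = -11 / 648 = -0.02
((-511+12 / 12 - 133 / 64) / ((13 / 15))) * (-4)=37815 / 16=2363.44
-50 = -50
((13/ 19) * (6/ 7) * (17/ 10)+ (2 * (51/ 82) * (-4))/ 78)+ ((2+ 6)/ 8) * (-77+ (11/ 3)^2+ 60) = -8365319/ 3190005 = -2.62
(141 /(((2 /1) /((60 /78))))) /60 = 47 /52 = 0.90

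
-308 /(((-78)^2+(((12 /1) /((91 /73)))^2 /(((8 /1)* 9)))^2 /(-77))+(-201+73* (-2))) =-1626323775076 /30292806853825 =-0.05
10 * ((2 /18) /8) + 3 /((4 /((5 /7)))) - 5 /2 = -115 /63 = -1.83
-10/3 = -3.33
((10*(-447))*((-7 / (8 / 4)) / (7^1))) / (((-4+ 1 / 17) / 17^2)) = -10980555 / 67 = -163888.88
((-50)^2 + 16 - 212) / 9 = 256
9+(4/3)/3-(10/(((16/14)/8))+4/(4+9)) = -7121/117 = -60.86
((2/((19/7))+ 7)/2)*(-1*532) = -2058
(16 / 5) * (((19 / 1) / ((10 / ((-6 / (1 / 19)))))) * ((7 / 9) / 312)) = -5054 / 2925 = -1.73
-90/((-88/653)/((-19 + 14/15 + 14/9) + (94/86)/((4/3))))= -7209773/688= -10479.32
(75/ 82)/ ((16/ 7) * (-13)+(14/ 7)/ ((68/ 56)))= -1785/ 54776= -0.03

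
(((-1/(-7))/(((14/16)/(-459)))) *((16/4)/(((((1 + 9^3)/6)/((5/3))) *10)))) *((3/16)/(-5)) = 1377/89425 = 0.02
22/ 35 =0.63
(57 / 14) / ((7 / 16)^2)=7296 / 343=21.27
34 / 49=0.69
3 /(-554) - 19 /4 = -4.76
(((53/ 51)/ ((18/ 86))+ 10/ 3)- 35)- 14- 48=-40714/ 459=-88.70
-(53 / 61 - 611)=37218 / 61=610.13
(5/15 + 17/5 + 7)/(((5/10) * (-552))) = -7/180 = -0.04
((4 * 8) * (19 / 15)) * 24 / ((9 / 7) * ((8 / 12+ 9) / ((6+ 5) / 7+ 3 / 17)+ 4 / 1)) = 79.39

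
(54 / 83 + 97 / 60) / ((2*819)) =1613 / 1165320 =0.00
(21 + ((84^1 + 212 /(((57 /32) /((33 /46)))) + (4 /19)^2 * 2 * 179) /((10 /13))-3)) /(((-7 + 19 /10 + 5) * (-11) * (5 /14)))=300862128 /456665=658.82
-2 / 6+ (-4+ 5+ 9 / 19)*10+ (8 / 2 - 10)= 479 / 57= 8.40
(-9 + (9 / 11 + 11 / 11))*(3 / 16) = -1.35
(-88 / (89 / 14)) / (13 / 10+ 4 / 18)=-110880 / 12193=-9.09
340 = 340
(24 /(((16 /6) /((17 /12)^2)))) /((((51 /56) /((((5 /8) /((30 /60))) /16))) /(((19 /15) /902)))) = 2261 /1039104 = 0.00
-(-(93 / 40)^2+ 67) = -98551 / 1600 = -61.59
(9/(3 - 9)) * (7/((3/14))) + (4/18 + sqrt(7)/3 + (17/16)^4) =-28018615/589824 + sqrt(7)/3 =-46.62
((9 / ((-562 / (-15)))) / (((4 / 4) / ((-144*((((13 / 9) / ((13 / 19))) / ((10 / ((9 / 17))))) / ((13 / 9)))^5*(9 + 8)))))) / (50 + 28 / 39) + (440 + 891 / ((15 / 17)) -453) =3304073698800731314621 / 3314680783897145000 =996.80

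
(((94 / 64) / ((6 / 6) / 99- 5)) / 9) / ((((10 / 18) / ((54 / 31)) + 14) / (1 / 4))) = -125631 / 220015744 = -0.00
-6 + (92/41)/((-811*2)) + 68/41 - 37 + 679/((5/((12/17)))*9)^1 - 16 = -395900569/8479005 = -46.69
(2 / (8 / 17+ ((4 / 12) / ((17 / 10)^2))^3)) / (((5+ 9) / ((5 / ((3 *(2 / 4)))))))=1086190605 / 1076911892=1.01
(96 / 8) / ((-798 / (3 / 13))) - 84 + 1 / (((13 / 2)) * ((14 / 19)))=-83.79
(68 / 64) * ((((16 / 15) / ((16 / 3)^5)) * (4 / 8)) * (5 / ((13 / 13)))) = 1377 / 2097152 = 0.00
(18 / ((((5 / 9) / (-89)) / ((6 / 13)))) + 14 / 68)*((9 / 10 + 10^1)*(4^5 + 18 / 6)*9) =-227910376683 / 1700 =-134064927.46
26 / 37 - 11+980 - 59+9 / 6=67503 / 74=912.20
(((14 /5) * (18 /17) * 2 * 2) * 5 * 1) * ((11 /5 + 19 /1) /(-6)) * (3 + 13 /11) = -819168 /935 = -876.12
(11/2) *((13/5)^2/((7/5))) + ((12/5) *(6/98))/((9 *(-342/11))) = 2225179/83790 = 26.56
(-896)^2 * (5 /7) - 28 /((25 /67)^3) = 8951578636 /15625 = 572901.03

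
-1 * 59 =-59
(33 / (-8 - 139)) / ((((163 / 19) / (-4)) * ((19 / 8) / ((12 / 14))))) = 2112 / 55909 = 0.04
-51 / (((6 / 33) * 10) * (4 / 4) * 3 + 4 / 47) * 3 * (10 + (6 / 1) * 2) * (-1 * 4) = 870111 / 358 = 2430.48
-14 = -14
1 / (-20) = -1 / 20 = -0.05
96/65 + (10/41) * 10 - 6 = -5554/2665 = -2.08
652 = 652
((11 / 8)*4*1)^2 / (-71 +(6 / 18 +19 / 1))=-0.59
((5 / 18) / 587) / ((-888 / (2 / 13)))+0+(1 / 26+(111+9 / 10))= 34133927879 / 304934760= 111.94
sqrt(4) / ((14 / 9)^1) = 9 / 7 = 1.29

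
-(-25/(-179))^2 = -625/32041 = -0.02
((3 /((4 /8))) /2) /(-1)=-3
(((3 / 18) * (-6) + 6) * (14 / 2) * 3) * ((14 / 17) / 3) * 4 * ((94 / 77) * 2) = 52640 / 187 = 281.50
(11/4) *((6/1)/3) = 11/2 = 5.50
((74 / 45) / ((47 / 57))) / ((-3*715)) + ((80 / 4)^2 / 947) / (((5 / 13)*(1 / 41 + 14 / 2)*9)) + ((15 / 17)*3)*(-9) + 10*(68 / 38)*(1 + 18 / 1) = 138560661945383 / 438215584950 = 316.19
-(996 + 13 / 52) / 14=-3985 / 56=-71.16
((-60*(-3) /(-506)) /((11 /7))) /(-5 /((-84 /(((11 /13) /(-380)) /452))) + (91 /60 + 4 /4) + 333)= -118164009600 /175134607831271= -0.00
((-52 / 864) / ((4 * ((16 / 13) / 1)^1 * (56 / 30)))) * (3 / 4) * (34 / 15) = -2873 / 258048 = -0.01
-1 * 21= -21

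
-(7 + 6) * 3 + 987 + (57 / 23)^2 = 504741 / 529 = 954.14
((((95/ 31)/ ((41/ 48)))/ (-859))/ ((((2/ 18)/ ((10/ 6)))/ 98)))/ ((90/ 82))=-148960/ 26629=-5.59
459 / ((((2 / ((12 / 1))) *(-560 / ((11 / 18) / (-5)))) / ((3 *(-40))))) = -5049 / 70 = -72.13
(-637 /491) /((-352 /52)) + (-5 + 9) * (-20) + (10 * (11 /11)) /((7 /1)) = -23706433 /302456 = -78.38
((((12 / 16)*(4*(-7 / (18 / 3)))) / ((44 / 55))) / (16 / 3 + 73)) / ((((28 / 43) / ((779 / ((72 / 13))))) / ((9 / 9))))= -435461 / 36096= -12.06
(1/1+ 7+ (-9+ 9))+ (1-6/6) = 8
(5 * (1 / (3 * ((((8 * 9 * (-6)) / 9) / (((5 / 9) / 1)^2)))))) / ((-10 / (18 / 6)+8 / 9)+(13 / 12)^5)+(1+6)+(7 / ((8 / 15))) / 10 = 94676237 / 11374224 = 8.32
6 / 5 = 1.20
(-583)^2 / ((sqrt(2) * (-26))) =-339889 * sqrt(2) / 52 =-9243.76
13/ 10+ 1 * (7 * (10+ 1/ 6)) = 1087/ 15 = 72.47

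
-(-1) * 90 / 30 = 3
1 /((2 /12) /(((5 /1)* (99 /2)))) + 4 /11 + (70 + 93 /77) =10896 /7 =1556.57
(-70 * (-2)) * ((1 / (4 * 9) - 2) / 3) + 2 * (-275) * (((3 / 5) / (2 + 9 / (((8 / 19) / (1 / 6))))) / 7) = -1690715 / 16821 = -100.51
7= 7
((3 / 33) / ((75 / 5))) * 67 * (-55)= -67 / 3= -22.33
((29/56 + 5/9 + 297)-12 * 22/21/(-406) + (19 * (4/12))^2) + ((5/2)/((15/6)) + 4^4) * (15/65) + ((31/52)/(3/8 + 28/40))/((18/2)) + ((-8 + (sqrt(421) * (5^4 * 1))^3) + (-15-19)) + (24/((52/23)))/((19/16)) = 30470167447/83588904 + 102783203125 * sqrt(421) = 2108935006852.71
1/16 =0.06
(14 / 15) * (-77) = -1078 / 15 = -71.87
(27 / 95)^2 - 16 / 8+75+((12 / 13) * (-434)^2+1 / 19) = 173940.21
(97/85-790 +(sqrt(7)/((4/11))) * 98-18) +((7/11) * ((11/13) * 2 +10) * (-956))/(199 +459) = -467122103/571285 +539 * sqrt(7)/2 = -104.64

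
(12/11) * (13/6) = 26/11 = 2.36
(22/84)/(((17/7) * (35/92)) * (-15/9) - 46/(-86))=-0.26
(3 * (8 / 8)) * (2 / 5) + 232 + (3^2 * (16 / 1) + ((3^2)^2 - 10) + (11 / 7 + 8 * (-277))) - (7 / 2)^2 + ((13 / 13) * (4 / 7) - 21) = -251847 / 140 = -1798.91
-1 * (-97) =97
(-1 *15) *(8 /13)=-120 /13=-9.23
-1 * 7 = -7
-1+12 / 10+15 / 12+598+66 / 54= 108121 / 180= 600.67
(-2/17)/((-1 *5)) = 2/85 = 0.02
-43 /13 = -3.31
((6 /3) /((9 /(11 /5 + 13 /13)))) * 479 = 15328 /45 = 340.62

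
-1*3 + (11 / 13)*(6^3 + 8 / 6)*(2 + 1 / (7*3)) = 305939 / 819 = 373.55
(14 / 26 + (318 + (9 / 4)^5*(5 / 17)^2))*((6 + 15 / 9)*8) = 28627223723 / 1442688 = 19842.98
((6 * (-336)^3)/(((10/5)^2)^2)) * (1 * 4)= -56899584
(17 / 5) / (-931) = -17 / 4655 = -0.00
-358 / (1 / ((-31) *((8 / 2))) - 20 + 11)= 39.74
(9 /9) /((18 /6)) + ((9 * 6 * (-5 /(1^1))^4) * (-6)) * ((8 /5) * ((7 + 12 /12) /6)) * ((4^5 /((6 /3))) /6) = -110591999 /3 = -36863999.67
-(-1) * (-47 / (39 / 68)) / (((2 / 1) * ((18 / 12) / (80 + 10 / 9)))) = -2333080 / 1053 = -2215.65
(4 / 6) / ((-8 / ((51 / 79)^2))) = -867 / 24964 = -0.03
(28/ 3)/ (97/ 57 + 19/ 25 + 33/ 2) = 26600/ 54041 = 0.49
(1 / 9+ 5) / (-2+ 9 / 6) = -92 / 9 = -10.22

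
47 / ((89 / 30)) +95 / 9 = 21145 / 801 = 26.40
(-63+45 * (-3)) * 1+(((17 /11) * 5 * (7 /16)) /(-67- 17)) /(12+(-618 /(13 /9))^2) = -198.00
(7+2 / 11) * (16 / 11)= 1264 / 121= 10.45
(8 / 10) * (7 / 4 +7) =7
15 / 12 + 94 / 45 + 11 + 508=94021 / 180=522.34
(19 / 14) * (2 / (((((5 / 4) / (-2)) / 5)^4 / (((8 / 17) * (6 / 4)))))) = 933888 / 119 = 7847.80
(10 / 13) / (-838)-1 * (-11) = 59912 / 5447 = 11.00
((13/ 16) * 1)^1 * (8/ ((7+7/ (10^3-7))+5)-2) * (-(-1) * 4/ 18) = -103363/ 429228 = -0.24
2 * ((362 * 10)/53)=7240/53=136.60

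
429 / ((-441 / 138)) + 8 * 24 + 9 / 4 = 11761 / 196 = 60.01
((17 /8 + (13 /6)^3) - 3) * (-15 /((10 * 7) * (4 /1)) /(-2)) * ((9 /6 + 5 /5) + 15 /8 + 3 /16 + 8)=16817 /5376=3.13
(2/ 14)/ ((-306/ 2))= -1/ 1071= -0.00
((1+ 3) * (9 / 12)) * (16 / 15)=16 / 5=3.20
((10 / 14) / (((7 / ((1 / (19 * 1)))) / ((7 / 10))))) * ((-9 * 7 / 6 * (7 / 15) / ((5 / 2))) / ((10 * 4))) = -7 / 38000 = -0.00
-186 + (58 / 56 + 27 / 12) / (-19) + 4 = -182.17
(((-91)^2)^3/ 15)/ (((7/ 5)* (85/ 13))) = 1054614325219/ 255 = 4135742451.84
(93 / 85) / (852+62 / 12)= 558 / 437155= 0.00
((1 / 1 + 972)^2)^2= 896295799441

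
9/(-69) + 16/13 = 329/299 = 1.10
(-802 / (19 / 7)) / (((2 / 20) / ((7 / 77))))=-56140 / 209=-268.61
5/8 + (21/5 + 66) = 70.82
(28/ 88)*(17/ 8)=119/ 176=0.68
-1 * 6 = -6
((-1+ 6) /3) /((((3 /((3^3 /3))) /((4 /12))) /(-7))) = -35 /3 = -11.67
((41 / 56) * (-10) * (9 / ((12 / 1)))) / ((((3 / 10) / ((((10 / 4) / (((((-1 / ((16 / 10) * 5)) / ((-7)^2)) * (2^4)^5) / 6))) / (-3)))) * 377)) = -35875 / 395313152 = -0.00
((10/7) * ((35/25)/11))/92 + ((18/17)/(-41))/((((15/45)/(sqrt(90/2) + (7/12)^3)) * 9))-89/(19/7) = -31639549393/964937952-18 * sqrt(5)/697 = -32.85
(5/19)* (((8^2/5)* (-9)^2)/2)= 2592/19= 136.42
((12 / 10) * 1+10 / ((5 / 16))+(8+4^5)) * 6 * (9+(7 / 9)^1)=937376 / 15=62491.73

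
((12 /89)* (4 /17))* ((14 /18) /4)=28 /4539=0.01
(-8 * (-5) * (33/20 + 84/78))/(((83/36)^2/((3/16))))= 344574/89557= 3.85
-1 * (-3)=3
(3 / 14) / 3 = 1 / 14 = 0.07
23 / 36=0.64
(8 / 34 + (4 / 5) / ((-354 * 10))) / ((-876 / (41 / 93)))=-0.00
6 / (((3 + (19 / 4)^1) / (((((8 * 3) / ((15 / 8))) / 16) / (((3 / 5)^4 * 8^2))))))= 125 / 1674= 0.07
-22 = -22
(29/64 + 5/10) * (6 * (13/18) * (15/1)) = 3965/64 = 61.95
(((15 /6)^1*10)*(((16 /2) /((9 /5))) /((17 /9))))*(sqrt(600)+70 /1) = 10000*sqrt(6) /17+70000 /17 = 5558.52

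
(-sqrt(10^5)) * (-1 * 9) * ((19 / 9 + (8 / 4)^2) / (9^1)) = 5500 * sqrt(10) / 9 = 1932.50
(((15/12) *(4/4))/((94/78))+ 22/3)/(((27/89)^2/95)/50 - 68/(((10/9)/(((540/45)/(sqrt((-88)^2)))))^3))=-472841595924500/7099471048077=-66.60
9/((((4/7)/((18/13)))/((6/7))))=243/13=18.69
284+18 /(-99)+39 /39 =3133 /11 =284.82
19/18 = 1.06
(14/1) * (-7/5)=-19.60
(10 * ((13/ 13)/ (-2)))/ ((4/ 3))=-15/ 4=-3.75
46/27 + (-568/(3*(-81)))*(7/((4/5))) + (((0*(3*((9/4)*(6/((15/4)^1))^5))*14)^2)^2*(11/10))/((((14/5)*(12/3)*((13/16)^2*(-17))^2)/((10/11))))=5384/243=22.16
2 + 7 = 9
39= 39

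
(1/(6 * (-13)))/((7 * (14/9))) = -3/2548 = -0.00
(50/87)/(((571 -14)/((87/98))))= 25/27293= 0.00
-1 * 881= -881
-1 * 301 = -301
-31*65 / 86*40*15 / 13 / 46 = -23250 / 989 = -23.51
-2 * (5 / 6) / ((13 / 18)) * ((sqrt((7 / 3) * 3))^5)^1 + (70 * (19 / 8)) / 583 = -298.89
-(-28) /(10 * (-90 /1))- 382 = -85957 /225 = -382.03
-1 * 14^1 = -14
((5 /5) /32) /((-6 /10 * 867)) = -5 /83232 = -0.00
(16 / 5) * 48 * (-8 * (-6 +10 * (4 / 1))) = -208896 / 5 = -41779.20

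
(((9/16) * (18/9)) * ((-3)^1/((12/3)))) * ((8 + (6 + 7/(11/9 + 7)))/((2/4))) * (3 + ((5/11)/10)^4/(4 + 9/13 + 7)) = -3169692085077/42158583808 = -75.18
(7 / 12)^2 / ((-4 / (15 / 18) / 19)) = -1.35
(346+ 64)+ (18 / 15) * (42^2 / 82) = 89342 / 205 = 435.81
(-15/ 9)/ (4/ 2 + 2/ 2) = -5/ 9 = -0.56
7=7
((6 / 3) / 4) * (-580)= -290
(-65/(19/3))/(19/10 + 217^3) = -1950/1941479831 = -0.00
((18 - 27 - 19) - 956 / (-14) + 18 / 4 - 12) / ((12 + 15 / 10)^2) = 34 / 189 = 0.18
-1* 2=-2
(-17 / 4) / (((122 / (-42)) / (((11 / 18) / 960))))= 1309 / 1405440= 0.00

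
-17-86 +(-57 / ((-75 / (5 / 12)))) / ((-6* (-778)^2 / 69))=-7481310677 / 72634080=-103.00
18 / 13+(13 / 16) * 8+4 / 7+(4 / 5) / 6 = 23449 / 2730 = 8.59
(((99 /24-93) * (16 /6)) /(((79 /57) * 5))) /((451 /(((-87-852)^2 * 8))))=-1206194328 /2255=-534897.71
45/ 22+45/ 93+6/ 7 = 16167/ 4774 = 3.39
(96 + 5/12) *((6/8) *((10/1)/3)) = 5785/24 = 241.04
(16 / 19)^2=256 / 361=0.71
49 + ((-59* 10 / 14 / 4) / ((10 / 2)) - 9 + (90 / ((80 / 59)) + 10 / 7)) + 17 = 122.70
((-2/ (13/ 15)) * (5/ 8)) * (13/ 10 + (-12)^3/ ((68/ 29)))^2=-46919260443/ 60112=-780530.68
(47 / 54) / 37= 47 / 1998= 0.02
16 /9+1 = 25 /9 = 2.78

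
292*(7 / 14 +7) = 2190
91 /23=3.96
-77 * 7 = -539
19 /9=2.11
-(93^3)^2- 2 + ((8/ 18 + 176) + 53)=-5822911648994/ 9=-646990183221.56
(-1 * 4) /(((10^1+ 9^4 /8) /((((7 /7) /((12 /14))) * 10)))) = -1120 /19923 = -0.06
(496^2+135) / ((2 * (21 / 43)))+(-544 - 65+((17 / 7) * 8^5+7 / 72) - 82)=23824819 / 72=330900.26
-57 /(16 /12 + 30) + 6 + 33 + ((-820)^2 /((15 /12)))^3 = 14631233082294275495 /94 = 155651415769088037.18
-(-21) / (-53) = -21 / 53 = -0.40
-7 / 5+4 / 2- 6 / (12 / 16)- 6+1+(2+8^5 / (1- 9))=-20532 / 5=-4106.40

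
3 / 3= 1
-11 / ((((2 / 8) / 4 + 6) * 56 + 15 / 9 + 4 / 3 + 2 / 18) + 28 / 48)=-396 / 12355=-0.03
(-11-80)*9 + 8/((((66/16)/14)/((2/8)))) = -26803/33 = -812.21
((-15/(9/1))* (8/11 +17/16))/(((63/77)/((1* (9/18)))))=-175/96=-1.82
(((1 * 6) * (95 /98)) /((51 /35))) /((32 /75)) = 35625 /3808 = 9.36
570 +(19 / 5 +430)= 5019 / 5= 1003.80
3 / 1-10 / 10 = 2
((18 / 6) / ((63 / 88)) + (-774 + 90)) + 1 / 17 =-679.75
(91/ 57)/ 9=91/ 513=0.18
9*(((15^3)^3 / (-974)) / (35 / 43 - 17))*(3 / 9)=1653064453125 / 225968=7315480.30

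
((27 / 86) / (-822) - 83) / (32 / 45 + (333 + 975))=-88011945 / 1387731088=-0.06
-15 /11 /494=-15 /5434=-0.00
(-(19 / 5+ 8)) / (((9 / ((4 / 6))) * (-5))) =118 / 675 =0.17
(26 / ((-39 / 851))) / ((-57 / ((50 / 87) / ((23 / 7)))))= 25900 / 14877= 1.74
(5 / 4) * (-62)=-155 / 2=-77.50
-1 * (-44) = 44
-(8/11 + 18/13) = -302/143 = -2.11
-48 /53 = -0.91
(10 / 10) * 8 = 8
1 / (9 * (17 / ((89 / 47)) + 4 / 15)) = 445 / 37023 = 0.01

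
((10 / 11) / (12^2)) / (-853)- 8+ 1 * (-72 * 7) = -345894917 / 675576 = -512.00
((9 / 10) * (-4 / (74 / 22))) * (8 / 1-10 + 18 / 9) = 0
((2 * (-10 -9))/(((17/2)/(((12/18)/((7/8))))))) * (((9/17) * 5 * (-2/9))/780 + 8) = -6449056/236691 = -27.25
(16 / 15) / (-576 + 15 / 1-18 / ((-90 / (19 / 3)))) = -0.00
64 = 64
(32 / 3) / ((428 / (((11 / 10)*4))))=176 / 1605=0.11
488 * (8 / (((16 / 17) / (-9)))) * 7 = -261324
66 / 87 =22 / 29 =0.76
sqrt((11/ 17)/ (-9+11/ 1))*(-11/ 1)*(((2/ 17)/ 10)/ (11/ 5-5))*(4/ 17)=0.01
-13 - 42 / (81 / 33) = -271 / 9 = -30.11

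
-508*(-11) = 5588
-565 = -565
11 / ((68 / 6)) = 33 / 34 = 0.97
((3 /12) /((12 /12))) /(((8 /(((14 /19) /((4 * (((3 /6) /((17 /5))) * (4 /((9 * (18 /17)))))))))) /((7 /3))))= 1323 /6080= 0.22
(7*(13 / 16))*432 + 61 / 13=32002 / 13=2461.69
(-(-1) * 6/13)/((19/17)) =102/247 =0.41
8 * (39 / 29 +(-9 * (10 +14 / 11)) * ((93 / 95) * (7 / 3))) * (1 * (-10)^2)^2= -111715728000 / 6061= -18431897.05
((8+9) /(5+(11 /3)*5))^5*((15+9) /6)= 345025251 /420175000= 0.82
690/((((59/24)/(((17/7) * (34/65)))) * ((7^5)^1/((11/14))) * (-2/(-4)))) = 21057696/631657481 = 0.03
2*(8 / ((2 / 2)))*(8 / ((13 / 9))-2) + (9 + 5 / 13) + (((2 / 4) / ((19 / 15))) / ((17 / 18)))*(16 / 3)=22038 / 323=68.23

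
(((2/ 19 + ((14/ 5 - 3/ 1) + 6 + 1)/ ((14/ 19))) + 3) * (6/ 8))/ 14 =12303/ 18620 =0.66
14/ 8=7/ 4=1.75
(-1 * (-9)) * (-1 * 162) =-1458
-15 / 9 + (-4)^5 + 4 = -3065 / 3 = -1021.67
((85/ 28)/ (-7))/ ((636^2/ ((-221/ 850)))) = 221/ 792812160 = 0.00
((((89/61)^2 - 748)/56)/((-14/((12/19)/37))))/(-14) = -438219/377785688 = -0.00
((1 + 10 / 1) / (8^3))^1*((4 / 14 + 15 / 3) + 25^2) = 12133 / 896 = 13.54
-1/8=-0.12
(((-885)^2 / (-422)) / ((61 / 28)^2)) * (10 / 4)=-767560500 / 785131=-977.62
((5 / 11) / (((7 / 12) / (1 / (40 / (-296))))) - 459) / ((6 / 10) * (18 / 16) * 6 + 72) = -6.11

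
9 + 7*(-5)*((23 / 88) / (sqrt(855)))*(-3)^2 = 9 - 483*sqrt(95) / 1672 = 6.18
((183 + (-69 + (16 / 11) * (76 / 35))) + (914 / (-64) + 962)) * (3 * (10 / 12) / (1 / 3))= 39357861 / 4928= 7986.58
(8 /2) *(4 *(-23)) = -368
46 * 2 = 92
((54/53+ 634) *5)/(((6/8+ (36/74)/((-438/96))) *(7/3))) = 259728160/122801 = 2115.03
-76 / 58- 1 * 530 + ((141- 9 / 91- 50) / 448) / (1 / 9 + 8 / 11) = -3257061165 / 6133036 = -531.07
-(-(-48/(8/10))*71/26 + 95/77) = -165245/1001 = -165.08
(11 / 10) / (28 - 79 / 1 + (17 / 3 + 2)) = -33 / 1300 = -0.03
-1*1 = -1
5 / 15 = 1 / 3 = 0.33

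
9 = 9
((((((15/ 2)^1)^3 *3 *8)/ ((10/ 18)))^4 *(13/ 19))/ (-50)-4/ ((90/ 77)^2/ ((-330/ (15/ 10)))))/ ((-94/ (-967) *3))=-22467512339936877209879/ 4339980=-5176870017819639.08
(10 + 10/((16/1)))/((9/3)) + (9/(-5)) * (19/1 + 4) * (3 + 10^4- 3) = -9935915/24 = -413996.46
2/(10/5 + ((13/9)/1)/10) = 180/193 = 0.93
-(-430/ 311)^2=-184900/ 96721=-1.91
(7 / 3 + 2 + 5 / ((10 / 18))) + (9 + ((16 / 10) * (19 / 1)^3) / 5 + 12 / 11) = 1830101 / 825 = 2218.30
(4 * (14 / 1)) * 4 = 224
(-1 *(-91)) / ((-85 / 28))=-2548 / 85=-29.98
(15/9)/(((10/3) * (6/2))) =1/6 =0.17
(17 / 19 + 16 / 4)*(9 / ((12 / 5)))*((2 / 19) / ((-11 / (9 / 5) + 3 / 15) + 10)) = 62775 / 132848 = 0.47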